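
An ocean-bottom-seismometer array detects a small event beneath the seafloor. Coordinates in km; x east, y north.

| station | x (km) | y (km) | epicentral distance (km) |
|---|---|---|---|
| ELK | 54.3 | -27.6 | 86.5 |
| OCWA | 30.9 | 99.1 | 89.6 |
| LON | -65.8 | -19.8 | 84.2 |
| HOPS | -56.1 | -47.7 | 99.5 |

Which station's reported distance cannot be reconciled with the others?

OCWA

Solve using three stations at a time. Using ELK, LON, HOPS (subtract circle equations pairwise → linear system) gives (x, y) ≈ (-3.5, 36.6).
Distances from that point to each station vs reported:
  ELK: calculated 86.4 vs reported 86.5 → residual 0.1 km
  OCWA: calculated 71.3 vs reported 89.6 → residual 18.3 km
  LON: calculated 84.1 vs reported 84.2 → residual 0.1 km
  HOPS: calculated 99.4 vs reported 99.5 → residual 0.1 km
ELK, LON, HOPS are mutually consistent (residuals ≈ 0); OCWA is off by 18.3 km.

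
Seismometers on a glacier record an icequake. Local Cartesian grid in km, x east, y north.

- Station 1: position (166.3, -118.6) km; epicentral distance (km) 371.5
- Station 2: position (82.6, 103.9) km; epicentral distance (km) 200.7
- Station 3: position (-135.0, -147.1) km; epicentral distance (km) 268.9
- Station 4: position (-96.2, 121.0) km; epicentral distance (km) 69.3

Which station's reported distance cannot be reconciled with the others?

Station 4

Solve using three stations at a time. Using Station 1, Station 2, Station 3 (subtract circle equations pairwise → linear system) gives (x, y) ≈ (-117.4, 121.3).
Distances from that point to each station vs reported:
  Station 1: calculated 371.5 vs reported 371.5 → residual 0.0 km
  Station 2: calculated 200.8 vs reported 200.7 → residual 0.1 km
  Station 3: calculated 269.0 vs reported 268.9 → residual 0.1 km
  Station 4: calculated 21.2 vs reported 69.3 → residual 48.1 km
Station 1, Station 2, Station 3 are mutually consistent (residuals ≈ 0); Station 4 is off by 48.1 km.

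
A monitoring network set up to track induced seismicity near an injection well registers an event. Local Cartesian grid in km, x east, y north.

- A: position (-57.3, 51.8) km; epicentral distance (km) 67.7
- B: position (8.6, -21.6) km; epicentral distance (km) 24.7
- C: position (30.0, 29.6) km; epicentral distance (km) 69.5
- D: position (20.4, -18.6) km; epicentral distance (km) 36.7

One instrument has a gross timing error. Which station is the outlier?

A

Solve using three stations at a time. Using B, C, D (subtract circle equations pairwise → linear system) gives (x, y) ≈ (-16.1, -22.4).
Distances from that point to each station vs reported:
  A: calculated 84.9 vs reported 67.7 → residual 17.2 km
  B: calculated 24.7 vs reported 24.7 → residual 0.0 km
  C: calculated 69.5 vs reported 69.5 → residual 0.0 km
  D: calculated 36.7 vs reported 36.7 → residual 0.0 km
B, C, D are mutually consistent (residuals ≈ 0); A is off by 17.2 km.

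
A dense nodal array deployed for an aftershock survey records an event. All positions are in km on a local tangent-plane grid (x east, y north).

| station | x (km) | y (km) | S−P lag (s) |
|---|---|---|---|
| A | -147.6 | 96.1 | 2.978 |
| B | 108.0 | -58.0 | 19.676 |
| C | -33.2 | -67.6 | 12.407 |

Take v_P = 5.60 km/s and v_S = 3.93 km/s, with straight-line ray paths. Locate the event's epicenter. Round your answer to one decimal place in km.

Distance from S−P lag: d = Δt · v_P v_S / (v_P − v_S) = Δt · (5.60·3.93)/(5.60−3.93) ≈ 13.1784·Δt.
So d_A = 39.25, d_B = 259.30, d_C = 163.50 km.
Circle about each station: (x + 147.6)² + (y − 96.1)² = 39.25²; (x − 108.0)² + (y + 58.0)² = 259.30²; (x + 33.2)² + (y + 67.6)² = 163.50².
Subtracting pairs of circle equations eliminates x²+y² and gives linear equations (the radical axes):
511.2 x − 308.2 y = -81688.90
228.8 x − 327.4 y = -50540.66
Solving the 2×2 system: x ≈ -115.3, y ≈ 73.8 km.

-115.3 km east, 73.8 km north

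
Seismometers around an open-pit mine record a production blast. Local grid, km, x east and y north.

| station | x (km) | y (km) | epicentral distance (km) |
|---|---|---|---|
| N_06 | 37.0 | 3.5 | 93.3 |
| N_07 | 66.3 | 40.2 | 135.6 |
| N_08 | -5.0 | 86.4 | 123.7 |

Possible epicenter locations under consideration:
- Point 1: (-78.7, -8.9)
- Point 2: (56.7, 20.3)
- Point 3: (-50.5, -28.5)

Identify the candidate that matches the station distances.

Point 3

For each candidate, compare |candidate − station| to the reported distance:
Point 1: residuals N_06 23.1, N_07 17.5, N_08 3.2 → max 23.1 km
Point 2: residuals N_06 67.4, N_07 113.5, N_08 33.3 → max 113.5 km
Point 3: residuals N_06 0.1, N_07 0.1, N_08 0.1 → max 0.1 km
Only Point 3 has all residuals ≈ 0.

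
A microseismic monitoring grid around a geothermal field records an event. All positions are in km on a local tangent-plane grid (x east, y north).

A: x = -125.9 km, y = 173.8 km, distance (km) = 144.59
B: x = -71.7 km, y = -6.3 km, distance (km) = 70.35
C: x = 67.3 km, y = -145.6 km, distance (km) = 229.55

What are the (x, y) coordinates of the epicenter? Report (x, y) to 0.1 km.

(-40.8, 56.9)

Circle about each station: (x + 125.9)² + (y − 173.8)² = 144.59²; (x + 71.7)² + (y + 6.3)² = 70.35²; (x − 67.3)² + (y + 145.6)² = 229.55².
Subtracting pairs of circle equations eliminates x²+y² and gives linear equations (the radical axes):
108.4 x − 360.2 y = -24919.52
386.4 x − 638.8 y = -52115.53
Solving the 2×2 system: x ≈ -40.8, y ≈ 56.9 km.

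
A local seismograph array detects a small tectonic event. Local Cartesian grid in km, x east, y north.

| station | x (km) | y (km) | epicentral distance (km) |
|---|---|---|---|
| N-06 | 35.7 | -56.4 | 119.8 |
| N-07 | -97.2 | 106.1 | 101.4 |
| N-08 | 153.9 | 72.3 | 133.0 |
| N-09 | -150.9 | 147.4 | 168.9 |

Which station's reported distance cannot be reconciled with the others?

N-08

Solve using three stations at a time. Using N-06, N-07, N-09 (subtract circle equations pairwise → linear system) gives (x, y) ≈ (-9.6, 54.7).
Distances from that point to each station vs reported:
  N-06: calculated 119.9 vs reported 119.8 → residual 0.1 km
  N-07: calculated 101.6 vs reported 101.4 → residual 0.2 km
  N-08: calculated 164.5 vs reported 133.0 → residual 31.5 km
  N-09: calculated 169.0 vs reported 168.9 → residual 0.1 km
N-06, N-07, N-09 are mutually consistent (residuals ≈ 0); N-08 is off by 31.5 km.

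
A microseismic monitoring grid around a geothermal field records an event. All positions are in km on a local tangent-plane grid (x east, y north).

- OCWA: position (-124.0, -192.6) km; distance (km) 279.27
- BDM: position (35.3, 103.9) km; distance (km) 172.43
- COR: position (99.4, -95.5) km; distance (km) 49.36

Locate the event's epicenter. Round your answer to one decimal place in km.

115.4 km east, -48.8 km north

Circle about each station: (x + 124.0)² + (y + 192.6)² = 279.27²; (x − 35.3)² + (y − 103.9)² = 172.43²; (x − 99.4)² + (y + 95.5)² = 49.36².
Subtracting the OCWA equation from the BDM and COR equations removes the quadratic terms:
318.6 x + 593.0 y = 7830.17
446.8 x + 194.2 y = 42085.17
Solving the 2×2 system: x ≈ 115.4, y ≈ -48.8 km.
Check against OCWA (with the unrounded x, y): √((x + 124.0)²+(y + 192.6)²) = 279.27 ≈ 279.27 km. ✓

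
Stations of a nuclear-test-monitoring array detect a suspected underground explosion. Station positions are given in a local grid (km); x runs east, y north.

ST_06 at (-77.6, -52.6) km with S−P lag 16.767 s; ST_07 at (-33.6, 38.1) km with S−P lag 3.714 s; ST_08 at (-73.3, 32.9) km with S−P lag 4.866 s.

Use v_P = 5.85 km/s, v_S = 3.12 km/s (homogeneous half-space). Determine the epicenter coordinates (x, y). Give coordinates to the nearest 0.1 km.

Distance from S−P lag: d = Δt · v_P v_S / (v_P − v_S) = Δt · (5.85·3.12)/(5.85−3.12) ≈ 6.6857·Δt.
So d_ST_06 = 112.10, d_ST_07 = 24.83, d_ST_08 = 32.53 km.
Circle about each station: (x + 77.6)² + (y + 52.6)² = 112.10²; (x + 33.6)² + (y − 38.1)² = 24.83²; (x + 73.3)² + (y − 32.9)² = 32.53².
Subtracting the ST_06 equation from the ST_07 and ST_08 equations removes the quadratic terms:
88.0 x + 181.4 y = 5741.93
8.6 x + 171.0 y = 9174.99
Solving the 2×2 system: x ≈ -50.6, y ≈ 56.2 km.

-50.6 km east, 56.2 km north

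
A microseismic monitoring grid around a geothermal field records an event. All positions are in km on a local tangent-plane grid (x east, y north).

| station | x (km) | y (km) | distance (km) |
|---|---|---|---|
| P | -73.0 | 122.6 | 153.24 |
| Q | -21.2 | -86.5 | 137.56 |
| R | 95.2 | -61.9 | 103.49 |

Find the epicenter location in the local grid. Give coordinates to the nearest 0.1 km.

Circle about each station: (x + 73.0)² + (y − 122.6)² = 153.24²; (x + 21.2)² + (y + 86.5)² = 137.56²; (x − 95.2)² + (y + 61.9)² = 103.49².
Subtracting the P equation from the Q and R equations removes the quadratic terms:
103.6 x − 418.2 y = -7868.33
336.4 x − 369.0 y = 5307.21
Solving the 2×2 system: x ≈ 50.0, y ≈ 31.2 km.

(50.0, 31.2)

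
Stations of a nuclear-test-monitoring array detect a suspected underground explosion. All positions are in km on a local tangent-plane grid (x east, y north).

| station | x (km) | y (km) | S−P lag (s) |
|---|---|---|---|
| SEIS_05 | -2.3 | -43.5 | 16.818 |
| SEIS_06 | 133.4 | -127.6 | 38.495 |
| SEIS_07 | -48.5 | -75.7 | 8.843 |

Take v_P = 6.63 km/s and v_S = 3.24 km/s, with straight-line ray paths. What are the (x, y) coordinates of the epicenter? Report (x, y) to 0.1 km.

Distance from S−P lag: d = Δt · v_P v_S / (v_P − v_S) = Δt · (6.63·3.24)/(6.63−3.24) ≈ 6.3366·Δt.
So d_SEIS_05 = 106.57, d_SEIS_06 = 243.93, d_SEIS_07 = 56.03 km.
Circle about each station: (x + 2.3)² + (y + 43.5)² = 106.57²; (x − 133.4)² + (y + 127.6)² = 243.93²; (x + 48.5)² + (y + 75.7)² = 56.03².
Subtracting the SEIS_05 equation from the SEIS_06 and SEIS_07 equations removes the quadratic terms:
271.4 x − 168.2 y = -15964.90
-92.4 x − 64.4 y = 14403.00
Solving the 2×2 system: x ≈ -104.5, y ≈ -73.7 km.

-104.5 km east, -73.7 km north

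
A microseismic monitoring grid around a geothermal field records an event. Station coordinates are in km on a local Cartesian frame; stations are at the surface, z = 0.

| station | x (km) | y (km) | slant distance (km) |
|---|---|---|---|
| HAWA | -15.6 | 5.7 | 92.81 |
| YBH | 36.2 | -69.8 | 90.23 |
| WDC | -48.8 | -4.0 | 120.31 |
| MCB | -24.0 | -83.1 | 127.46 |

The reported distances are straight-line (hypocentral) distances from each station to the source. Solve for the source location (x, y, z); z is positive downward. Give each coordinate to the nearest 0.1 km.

x ≈ 57.2 km, y ≈ -3.0 km, depth ≈ 56.9 km

Each station gives a sphere (x−x_i)² + (y−y_i)² + z² = d_i² (stations at z=0).
Subtracting the HAWA sphere from YBH and WDC: z² cancels, leaving linear equations in x and y:
103.6 x − 151.0 y = 6378.87
-66.4 x − 19.4 y = -3739.21
Solving: x ≈ 57.192, y ≈ -3.006 km (keep extra digits for the depth step; rounded: 57.2, -3.0).
Then from the HAWA sphere: z² = 92.81² − (x + 15.6)² − (y − 5.7)² with x = 57.192, y = -3.006, so z ≈ 56.914 ≈ 56.9 km.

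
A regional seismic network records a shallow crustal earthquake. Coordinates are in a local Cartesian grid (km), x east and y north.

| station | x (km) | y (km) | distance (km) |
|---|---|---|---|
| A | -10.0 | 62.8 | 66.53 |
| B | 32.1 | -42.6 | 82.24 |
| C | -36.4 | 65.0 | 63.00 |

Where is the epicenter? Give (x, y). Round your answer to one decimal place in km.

x ≈ -37.0 km, y ≈ 2.0 km

Circle about each station: (x + 10.0)² + (y − 62.8)² = 66.53²; (x − 32.1)² + (y + 42.6)² = 82.24²; (x + 36.4)² + (y − 65.0)² = 63.00².
Subtracting the A equation from the B and C equations removes the quadratic terms:
84.2 x − 210.8 y = -3535.85
-52.8 x + 4.4 y = 1963.36
Solving the 2×2 system: x ≈ -37.0, y ≈ 2.0 km.
Check against A (with the unrounded x, y): √((x + 10.0)²+(y − 62.8)²) = 66.55 ≈ 66.53 km. ✓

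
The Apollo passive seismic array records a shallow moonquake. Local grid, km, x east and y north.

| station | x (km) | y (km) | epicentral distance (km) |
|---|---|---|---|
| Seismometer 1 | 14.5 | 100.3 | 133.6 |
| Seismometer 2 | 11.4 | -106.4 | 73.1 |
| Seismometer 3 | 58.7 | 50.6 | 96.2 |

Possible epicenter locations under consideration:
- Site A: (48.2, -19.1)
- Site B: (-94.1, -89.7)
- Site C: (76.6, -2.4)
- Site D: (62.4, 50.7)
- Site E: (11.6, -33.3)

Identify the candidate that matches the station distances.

For each candidate, compare |candidate − station| to the reported distance:
Site A: residuals Seismometer 1 9.5, Seismometer 2 21.6, Seismometer 3 25.7 → max 25.7 km
Site B: residuals Seismometer 1 85.2, Seismometer 2 33.7, Seismometer 3 111.2 → max 111.2 km
Site C: residuals Seismometer 1 13.6, Seismometer 2 49.6, Seismometer 3 40.3 → max 49.6 km
Site D: residuals Seismometer 1 64.6, Seismometer 2 92.1, Seismometer 3 92.5 → max 92.5 km
Site E: residuals Seismometer 1 0.0, Seismometer 2 0.0, Seismometer 3 0.0 → max 0.0 km
Only Site E has all residuals ≈ 0.

Site E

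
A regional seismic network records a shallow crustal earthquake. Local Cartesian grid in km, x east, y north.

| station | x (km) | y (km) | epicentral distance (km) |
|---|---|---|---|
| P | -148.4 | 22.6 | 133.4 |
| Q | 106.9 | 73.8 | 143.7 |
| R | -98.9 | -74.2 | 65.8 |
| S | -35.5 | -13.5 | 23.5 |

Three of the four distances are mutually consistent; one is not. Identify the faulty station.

Solve using three stations at a time. Using P, Q, S (subtract circle equations pairwise → linear system) gives (x, y) ≈ (-16.8, 0.7).
Distances from that point to each station vs reported:
  P: calculated 133.4 vs reported 133.4 → residual 0.0 km
  Q: calculated 143.7 vs reported 143.7 → residual 0.0 km
  R: calculated 111.1 vs reported 65.8 → residual 45.3 km
  S: calculated 23.5 vs reported 23.5 → residual 0.0 km
P, Q, S are mutually consistent (residuals ≈ 0); R is off by 45.3 km.

R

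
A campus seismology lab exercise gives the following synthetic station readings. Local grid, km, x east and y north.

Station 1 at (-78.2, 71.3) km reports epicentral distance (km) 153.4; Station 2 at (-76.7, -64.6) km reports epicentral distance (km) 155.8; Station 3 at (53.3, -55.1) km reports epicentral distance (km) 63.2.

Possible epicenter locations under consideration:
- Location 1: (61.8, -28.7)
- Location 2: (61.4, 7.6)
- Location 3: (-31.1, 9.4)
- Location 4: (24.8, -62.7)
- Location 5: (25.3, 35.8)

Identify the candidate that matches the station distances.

For each candidate, compare |candidate − station| to the reported distance:
Location 1: residuals Station 1 18.6, Station 2 12.7, Station 3 35.5 → max 35.5 km
Location 2: residuals Station 1 0.0, Station 2 0.0, Station 3 0.0 → max 0.0 km
Location 3: residuals Station 1 75.6, Station 2 68.9, Station 3 43.0 → max 75.6 km
Location 4: residuals Station 1 15.6, Station 2 54.3, Station 3 33.7 → max 54.3 km
Location 5: residuals Station 1 44.0, Station 2 12.7, Station 3 31.9 → max 44.0 km
Only Location 2 has all residuals ≈ 0.

Location 2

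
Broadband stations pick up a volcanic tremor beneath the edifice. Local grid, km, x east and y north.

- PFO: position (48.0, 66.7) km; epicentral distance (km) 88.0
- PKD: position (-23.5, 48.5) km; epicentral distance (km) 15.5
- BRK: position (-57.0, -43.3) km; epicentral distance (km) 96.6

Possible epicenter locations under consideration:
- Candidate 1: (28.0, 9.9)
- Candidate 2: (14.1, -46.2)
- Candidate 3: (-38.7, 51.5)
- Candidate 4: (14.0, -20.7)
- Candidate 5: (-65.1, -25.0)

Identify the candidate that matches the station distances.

For each candidate, compare |candidate − station| to the reported distance:
Candidate 1: residuals PFO 27.8, PKD 48.9, BRK 3.7 → max 48.9 km
Candidate 2: residuals PFO 29.9, PKD 86.4, BRK 25.4 → max 86.4 km
Candidate 3: residuals PFO 0.0, PKD 0.0, BRK 0.0 → max 0.0 km
Candidate 4: residuals PFO 5.8, PKD 63.2, BRK 22.1 → max 63.2 km
Candidate 5: residuals PFO 57.6, PKD 69.0, BRK 76.6 → max 76.6 km
Only Candidate 3 has all residuals ≈ 0.

Candidate 3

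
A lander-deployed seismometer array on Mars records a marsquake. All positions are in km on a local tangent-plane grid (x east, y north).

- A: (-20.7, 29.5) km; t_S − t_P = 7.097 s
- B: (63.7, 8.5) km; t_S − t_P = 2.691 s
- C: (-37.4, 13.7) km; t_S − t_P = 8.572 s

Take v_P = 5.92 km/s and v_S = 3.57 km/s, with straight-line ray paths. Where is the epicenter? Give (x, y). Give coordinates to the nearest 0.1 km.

Distance from S−P lag: d = Δt · v_P v_S / (v_P − v_S) = Δt · (5.92·3.57)/(5.92−3.57) ≈ 8.9934·Δt.
So d_A = 63.83, d_B = 24.20, d_C = 77.09 km.
Circle about each station: (x + 20.7)² + (y − 29.5)² = 63.83²; (x − 63.7)² + (y − 8.5)² = 24.20²; (x + 37.4)² + (y − 13.7)² = 77.09².
Subtracting pairs of circle equations eliminates x²+y² and gives linear equations (the radical axes):
168.8 x − 42.0 y = 6319.83
-33.4 x − 31.6 y = -1580.89
Solving the 2×2 system: x ≈ 39.5, y ≈ 8.3 km.
Check against A (with the unrounded x, y): √((x + 20.7)²+(y − 29.5)²) = 63.83 ≈ 63.83 km. ✓

39.5 km east, 8.3 km north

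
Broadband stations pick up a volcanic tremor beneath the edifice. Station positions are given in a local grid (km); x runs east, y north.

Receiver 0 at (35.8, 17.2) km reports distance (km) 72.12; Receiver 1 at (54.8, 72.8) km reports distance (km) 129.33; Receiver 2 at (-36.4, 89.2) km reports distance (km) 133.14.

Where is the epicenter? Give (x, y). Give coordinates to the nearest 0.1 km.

Circle about each station: (x − 35.8)² + (y − 17.2)² = 72.12²; (x − 54.8)² + (y − 72.8)² = 129.33²; (x + 36.4)² + (y − 89.2)² = 133.14².
Subtracting pairs of circle equations eliminates x²+y² and gives linear equations (the radical axes):
38.0 x + 111.2 y = -4799.55
-144.4 x + 144.0 y = -4820.85
Solving the 2×2 system: x ≈ -7.2, y ≈ -40.7 km.

x ≈ -7.2 km, y ≈ -40.7 km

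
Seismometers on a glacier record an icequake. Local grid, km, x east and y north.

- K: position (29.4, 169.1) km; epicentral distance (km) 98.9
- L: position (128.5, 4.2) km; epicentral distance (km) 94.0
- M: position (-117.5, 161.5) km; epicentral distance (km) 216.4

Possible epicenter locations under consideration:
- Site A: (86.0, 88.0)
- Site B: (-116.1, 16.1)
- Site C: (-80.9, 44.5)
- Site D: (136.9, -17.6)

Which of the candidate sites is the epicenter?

For each candidate, compare |candidate − station| to the reported distance:
Site A: residuals K 0.0, L 0.0, M 0.0 → max 0.0 km
Site B: residuals K 112.2, L 150.9, M 71.0 → max 150.9 km
Site C: residuals K 67.5, L 119.2, M 93.8 → max 119.2 km
Site D: residuals K 116.5, L 70.6, M 94.7 → max 116.5 km
Only Site A has all residuals ≈ 0.

Site A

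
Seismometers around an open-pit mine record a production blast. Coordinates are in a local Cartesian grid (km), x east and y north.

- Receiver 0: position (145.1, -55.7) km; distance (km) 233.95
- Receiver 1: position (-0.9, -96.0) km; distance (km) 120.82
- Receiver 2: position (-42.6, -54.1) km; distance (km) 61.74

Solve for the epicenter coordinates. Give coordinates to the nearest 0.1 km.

(-84.0, -8.3)

Circle about each station: (x − 145.1)² + (y + 55.7)² = 233.95²; (x + 0.9)² + (y + 96.0)² = 120.82²; (x + 42.6)² + (y + 54.1)² = 61.74².
Subtracting pairs of circle equations eliminates x²+y² and gives linear equations (the radical axes):
-292.0 x − 80.6 y = 25195.44
-375.4 x + 3.2 y = 31505.84
Solving the 2×2 system: x ≈ -84.0, y ≈ -8.3 km.
Check against Receiver 0 (with the unrounded x, y): √((x − 145.1)²+(y + 55.7)²) = 233.95 ≈ 233.95 km. ✓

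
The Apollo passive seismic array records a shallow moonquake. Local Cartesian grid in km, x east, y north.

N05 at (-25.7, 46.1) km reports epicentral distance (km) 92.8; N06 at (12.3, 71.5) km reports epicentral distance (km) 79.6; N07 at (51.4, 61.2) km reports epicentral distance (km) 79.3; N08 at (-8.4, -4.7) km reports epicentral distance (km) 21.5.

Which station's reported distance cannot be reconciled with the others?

N05

Solve using three stations at a time. Using N06, N07, N08 (subtract circle equations pairwise → linear system) gives (x, y) ≈ (12.8, -8.1).
Distances from that point to each station vs reported:
  N05: calculated 66.5 vs reported 92.8 → residual 26.3 km
  N06: calculated 79.6 vs reported 79.6 → residual 0.0 km
  N07: calculated 79.3 vs reported 79.3 → residual 0.0 km
  N08: calculated 21.5 vs reported 21.5 → residual 0.0 km
N06, N07, N08 are mutually consistent (residuals ≈ 0); N05 is off by 26.3 km.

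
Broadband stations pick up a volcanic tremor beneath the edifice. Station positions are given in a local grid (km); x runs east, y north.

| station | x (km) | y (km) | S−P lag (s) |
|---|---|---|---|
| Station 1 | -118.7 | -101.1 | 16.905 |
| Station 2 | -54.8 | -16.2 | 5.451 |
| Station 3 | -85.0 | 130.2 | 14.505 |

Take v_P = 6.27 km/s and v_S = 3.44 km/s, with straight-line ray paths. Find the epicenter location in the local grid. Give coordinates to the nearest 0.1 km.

(-75.0, 20.1)

Distance from S−P lag: d = Δt · v_P v_S / (v_P − v_S) = Δt · (6.27·3.44)/(6.27−3.44) ≈ 7.6215·Δt.
So d_Station 1 = 128.84, d_Station 2 = 41.54, d_Station 3 = 110.55 km.
Circle about each station: (x + 118.7)² + (y + 101.1)² = 128.84²; (x + 54.8)² + (y + 16.2)² = 41.54²; (x + 85.0)² + (y − 130.2)² = 110.55².
Subtracting the Station 1 equation from the Station 2 and Station 3 equations removes the quadratic terms:
127.8 x + 169.8 y = -6171.25
67.4 x + 462.6 y = 4244.58
Solving the 2×2 system: x ≈ -75.0, y ≈ 20.1 km.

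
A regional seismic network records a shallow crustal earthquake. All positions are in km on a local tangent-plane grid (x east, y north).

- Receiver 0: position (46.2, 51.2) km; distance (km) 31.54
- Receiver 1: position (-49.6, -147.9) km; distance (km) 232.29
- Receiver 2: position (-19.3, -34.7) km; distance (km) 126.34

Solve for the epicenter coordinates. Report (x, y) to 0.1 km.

Circle about each station: (x − 46.2)² + (y − 51.2)² = 31.54²; (x + 49.6)² + (y + 147.9)² = 232.29²; (x + 19.3)² + (y + 34.7)² = 126.34².
Subtracting pairs of circle equations eliminates x²+y² and gives linear equations (the radical axes):
-191.6 x − 398.2 y = -33385.18
-131.0 x − 171.8 y = -18146.32
Solving the 2×2 system: x ≈ 77.4, y ≈ 46.6 km.
Check against Receiver 0 (with the unrounded x, y): √((x − 46.2)²+(y − 51.2)²) = 31.57 ≈ 31.54 km. ✓

x ≈ 77.4 km, y ≈ 46.6 km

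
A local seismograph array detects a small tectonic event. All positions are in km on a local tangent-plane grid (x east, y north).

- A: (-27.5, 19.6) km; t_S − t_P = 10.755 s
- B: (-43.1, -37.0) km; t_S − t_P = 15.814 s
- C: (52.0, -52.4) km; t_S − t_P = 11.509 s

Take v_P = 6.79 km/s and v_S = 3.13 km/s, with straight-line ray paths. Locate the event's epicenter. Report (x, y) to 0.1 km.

(34.5, 12.1)

Distance from S−P lag: d = Δt · v_P v_S / (v_P − v_S) = Δt · (6.79·3.13)/(6.79−3.13) ≈ 5.8067·Δt.
So d_A = 62.45, d_B = 91.83, d_C = 66.83 km.
Circle about each station: (x + 27.5)² + (y − 19.6)² = 62.45²; (x + 43.1)² + (y + 37.0)² = 91.83²; (x − 52.0)² + (y + 52.4)² = 66.83².
Subtracting pairs of circle equations eliminates x²+y² and gives linear equations (the radical axes):
-31.2 x − 113.2 y = -2446.55
159.0 x − 144.0 y = 3743.10
Solving the 2×2 system: x ≈ 34.5, y ≈ 12.1 km.
Check against A (with the unrounded x, y): √((x + 27.5)²+(y − 19.6)²) = 62.45 ≈ 62.45 km. ✓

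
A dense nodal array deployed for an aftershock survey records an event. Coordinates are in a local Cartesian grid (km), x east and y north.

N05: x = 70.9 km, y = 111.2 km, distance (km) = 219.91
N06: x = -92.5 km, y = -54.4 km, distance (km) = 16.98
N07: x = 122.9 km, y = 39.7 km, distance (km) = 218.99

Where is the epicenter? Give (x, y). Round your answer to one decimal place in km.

Circle about each station: (x − 70.9)² + (y − 111.2)² = 219.91²; (x + 92.5)² + (y + 54.4)² = 16.98²; (x − 122.9)² + (y − 39.7)² = 218.99².
Subtracting pairs of circle equations eliminates x²+y² and gives linear equations (the radical axes):
-326.8 x − 331.2 y = 42195.45
104.0 x − 143.0 y = -307.96
Solving the 2×2 system: x ≈ -75.6, y ≈ -52.8 km.

-75.6 km east, -52.8 km north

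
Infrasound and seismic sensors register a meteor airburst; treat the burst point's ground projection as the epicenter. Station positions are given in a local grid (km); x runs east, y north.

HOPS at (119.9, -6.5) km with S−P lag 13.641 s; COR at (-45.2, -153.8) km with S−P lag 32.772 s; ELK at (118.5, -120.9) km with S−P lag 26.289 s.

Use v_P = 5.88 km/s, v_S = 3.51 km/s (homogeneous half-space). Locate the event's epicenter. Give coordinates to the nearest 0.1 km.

Distance from S−P lag: d = Δt · v_P v_S / (v_P − v_S) = Δt · (5.88·3.51)/(5.88−3.51) ≈ 8.7084·Δt.
So d_HOPS = 118.79, d_COR = 285.39, d_ELK = 228.93 km.
Circle about each station: (x − 119.9)² + (y + 6.5)² = 118.79²; (x + 45.2)² + (y + 153.8)² = 285.39²; (x − 118.5)² + (y + 120.9)² = 228.93².
Subtracting the HOPS equation from the COR and ELK equations removes the quadratic terms:
-330.2 x − 294.6 y = -56057.17
-2.8 x − 228.8 y = -24057.08
Solving the 2×2 system: x ≈ 76.8, y ≈ 104.2 km.

(76.8, 104.2)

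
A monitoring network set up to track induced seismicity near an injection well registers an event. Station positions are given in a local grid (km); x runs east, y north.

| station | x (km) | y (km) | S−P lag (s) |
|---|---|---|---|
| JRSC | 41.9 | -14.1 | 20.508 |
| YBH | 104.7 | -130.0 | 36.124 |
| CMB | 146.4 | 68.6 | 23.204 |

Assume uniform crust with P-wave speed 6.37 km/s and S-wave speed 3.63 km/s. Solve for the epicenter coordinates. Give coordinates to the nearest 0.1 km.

Distance from S−P lag: d = Δt · v_P v_S / (v_P − v_S) = Δt · (6.37·3.63)/(6.37−3.63) ≈ 8.4391·Δt.
So d_JRSC = 173.07, d_YBH = 304.85, d_CMB = 195.82 km.
Circle about each station: (x − 41.9)² + (y + 14.1)² = 173.07²; (x − 104.7)² + (y + 130.0)² = 304.85²; (x − 146.4)² + (y − 68.6)² = 195.82².
Subtracting the JRSC equation from the YBH and CMB equations removes the quadratic terms:
125.6 x − 231.8 y = -37072.63
209.0 x + 165.4 y = 15792.25
Solving the 2×2 system: x ≈ -35.7, y ≈ 140.6 km.

(-35.7, 140.6)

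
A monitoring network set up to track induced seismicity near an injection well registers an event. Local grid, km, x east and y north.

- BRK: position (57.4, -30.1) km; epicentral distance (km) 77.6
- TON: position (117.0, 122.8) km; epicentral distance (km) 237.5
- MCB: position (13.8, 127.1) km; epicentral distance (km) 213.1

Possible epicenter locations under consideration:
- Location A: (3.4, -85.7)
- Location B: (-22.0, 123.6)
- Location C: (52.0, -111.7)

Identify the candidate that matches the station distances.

Location A

For each candidate, compare |candidate − station| to the reported distance:
Location A: residuals BRK 0.1, TON 0.1, MCB 0.0 → max 0.1 km
Location B: residuals BRK 95.4, TON 98.5, MCB 177.1 → max 177.1 km
Location C: residuals BRK 4.2, TON 5.8, MCB 28.7 → max 28.7 km
Only Location A has all residuals ≈ 0.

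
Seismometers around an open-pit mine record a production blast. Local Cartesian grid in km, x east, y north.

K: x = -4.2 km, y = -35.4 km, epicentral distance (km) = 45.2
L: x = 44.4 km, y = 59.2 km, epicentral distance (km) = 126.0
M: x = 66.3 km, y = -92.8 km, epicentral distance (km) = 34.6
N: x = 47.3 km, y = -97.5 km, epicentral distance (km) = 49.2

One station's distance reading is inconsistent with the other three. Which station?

Solve using three stations at a time. Using L, M, N (subtract circle equations pairwise → linear system) gives (x, y) ≈ (80.7, -61.4).
Distances from that point to each station vs reported:
  K: calculated 88.8 vs reported 45.2 → residual 43.6 km
  L: calculated 126.0 vs reported 126.0 → residual 0.0 km
  M: calculated 34.5 vs reported 34.6 → residual 0.1 km
  N: calculated 49.1 vs reported 49.2 → residual 0.1 km
L, M, N are mutually consistent (residuals ≈ 0); K is off by 43.6 km.

K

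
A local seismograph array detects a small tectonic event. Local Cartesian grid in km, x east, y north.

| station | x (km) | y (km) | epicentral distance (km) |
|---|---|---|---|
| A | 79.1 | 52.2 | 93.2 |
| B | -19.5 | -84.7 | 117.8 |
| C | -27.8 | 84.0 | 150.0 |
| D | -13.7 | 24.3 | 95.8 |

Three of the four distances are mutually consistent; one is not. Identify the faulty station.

B

Solve using three stations at a time. Using A, C, D (subtract circle equations pairwise → linear system) gives (x, y) ≈ (58.5, -38.7).
Distances from that point to each station vs reported:
  A: calculated 93.2 vs reported 93.2 → residual 0.0 km
  B: calculated 90.5 vs reported 117.8 → residual 27.3 km
  C: calculated 150.0 vs reported 150.0 → residual 0.0 km
  D: calculated 95.8 vs reported 95.8 → residual 0.0 km
A, C, D are mutually consistent (residuals ≈ 0); B is off by 27.3 km.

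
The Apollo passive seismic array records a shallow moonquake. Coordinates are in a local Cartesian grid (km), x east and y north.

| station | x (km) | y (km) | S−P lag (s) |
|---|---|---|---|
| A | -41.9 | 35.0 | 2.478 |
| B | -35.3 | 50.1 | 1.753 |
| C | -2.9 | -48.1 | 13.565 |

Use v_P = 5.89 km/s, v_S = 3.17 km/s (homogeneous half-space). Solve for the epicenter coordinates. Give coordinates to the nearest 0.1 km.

x ≈ -26.4 km, y ≈ 42.0 km

Distance from S−P lag: d = Δt · v_P v_S / (v_P − v_S) = Δt · (5.89·3.17)/(5.89−3.17) ≈ 6.8644·Δt.
So d_A = 17.01, d_B = 12.03, d_C = 93.12 km.
Circle about each station: (x + 41.9)² + (y − 35.0)² = 17.01²; (x + 35.3)² + (y − 50.1)² = 12.03²; (x + 2.9)² + (y + 48.1)² = 93.12².
Subtracting the A equation from the B and C equations removes the quadratic terms:
13.2 x + 30.2 y = 920.11
78.0 x − 166.2 y = -9040.58
Solving the 2×2 system: x ≈ -26.4, y ≈ 42.0 km.
Check against A (with the unrounded x, y): √((x + 41.9)²+(y − 35.0)²) = 17.01 ≈ 17.01 km. ✓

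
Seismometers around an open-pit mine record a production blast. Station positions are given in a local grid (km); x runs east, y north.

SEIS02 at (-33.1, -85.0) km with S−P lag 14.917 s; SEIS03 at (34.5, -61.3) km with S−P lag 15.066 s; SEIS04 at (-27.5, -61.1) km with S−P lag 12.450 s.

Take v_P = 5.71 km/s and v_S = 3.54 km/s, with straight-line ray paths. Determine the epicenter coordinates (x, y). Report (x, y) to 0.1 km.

Distance from S−P lag: d = Δt · v_P v_S / (v_P − v_S) = Δt · (5.71·3.54)/(5.71−3.54) ≈ 9.3149·Δt.
So d_SEIS02 = 138.95, d_SEIS03 = 140.34, d_SEIS04 = 115.97 km.
Circle about each station: (x + 33.1)² + (y + 85.0)² = 138.95²; (x − 34.5)² + (y + 61.3)² = 140.34²; (x + 27.5)² + (y + 61.1)² = 115.97².
Subtracting the SEIS02 equation from the SEIS03 and SEIS04 equations removes the quadratic terms:
135.2 x + 47.4 y = -3760.88
11.2 x + 47.8 y = 2026.91
Solving the 2×2 system: x ≈ -46.5, y ≈ 53.3 km.
Check against SEIS02 (with the unrounded x, y): √((x + 33.1)²+(y + 85.0)²) = 138.95 ≈ 138.95 km. ✓

-46.5 km east, 53.3 km north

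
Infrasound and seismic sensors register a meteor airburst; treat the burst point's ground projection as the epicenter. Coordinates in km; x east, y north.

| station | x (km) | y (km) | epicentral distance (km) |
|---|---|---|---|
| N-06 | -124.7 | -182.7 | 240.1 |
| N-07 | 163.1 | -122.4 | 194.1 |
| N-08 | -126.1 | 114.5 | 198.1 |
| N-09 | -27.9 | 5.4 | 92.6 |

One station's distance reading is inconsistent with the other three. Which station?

Solve using three stations at a time. Using N-07, N-08, N-09 (subtract circle equations pairwise → linear system) gives (x, y) ≈ (57.8, 40.8).
Distances from that point to each station vs reported:
  N-06: calculated 288.5 vs reported 240.1 → residual 48.4 km
  N-07: calculated 194.2 vs reported 194.1 → residual 0.1 km
  N-08: calculated 198.2 vs reported 198.1 → residual 0.1 km
  N-09: calculated 92.7 vs reported 92.6 → residual 0.1 km
N-07, N-08, N-09 are mutually consistent (residuals ≈ 0); N-06 is off by 48.4 km.

N-06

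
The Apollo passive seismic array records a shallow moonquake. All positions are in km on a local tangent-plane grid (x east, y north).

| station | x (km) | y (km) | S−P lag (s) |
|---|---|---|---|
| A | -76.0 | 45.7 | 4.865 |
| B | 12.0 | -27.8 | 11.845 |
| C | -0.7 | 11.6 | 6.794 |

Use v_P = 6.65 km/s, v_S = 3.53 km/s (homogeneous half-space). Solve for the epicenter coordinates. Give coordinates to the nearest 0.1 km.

Distance from S−P lag: d = Δt · v_P v_S / (v_P − v_S) = Δt · (6.65·3.53)/(6.65−3.53) ≈ 7.5239·Δt.
So d_A = 36.60, d_B = 89.12, d_C = 51.12 km.
Circle about each station: (x + 76.0)² + (y − 45.7)² = 36.60²; (x − 12.0)² + (y + 27.8)² = 89.12²; (x + 0.7)² + (y − 11.6)² = 51.12².
Subtracting the A equation from the B and C equations removes the quadratic terms:
176.0 x − 147.0 y = -13550.46
150.6 x − 68.2 y = -9003.13
Solving the 2×2 system: x ≈ -39.4, y ≈ 45.0 km.

(-39.4, 45.0)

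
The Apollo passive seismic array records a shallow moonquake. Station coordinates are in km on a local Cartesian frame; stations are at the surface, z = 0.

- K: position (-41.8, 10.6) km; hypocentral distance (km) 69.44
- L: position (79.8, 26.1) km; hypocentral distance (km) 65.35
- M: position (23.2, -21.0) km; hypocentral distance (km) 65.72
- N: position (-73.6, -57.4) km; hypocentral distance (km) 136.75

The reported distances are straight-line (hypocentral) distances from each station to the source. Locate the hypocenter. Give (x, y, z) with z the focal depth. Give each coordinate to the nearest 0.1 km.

x ≈ 18.1 km, y ≈ 43.2 km, depth ≈ 13.1 km

Each station gives a sphere (x−x_i)² + (y−y_i)² + z² = d_i² (stations at z=0).
Subtracting the K sphere from L and M: z² cancels, leaving linear equations in x and y:
243.2 x + 31.0 y = 5740.94
130.0 x − 63.2 y = -377.56
Solving: x ≈ 18.099, y ≈ 43.203 km (keep extra digits for the depth step; rounded: 18.1, 43.2).
Then from the K sphere: z² = 69.44² − (x + 41.8)² − (y − 10.6)² with x = 18.099, y = 43.203, so z ≈ 13.079 ≈ 13.1 km.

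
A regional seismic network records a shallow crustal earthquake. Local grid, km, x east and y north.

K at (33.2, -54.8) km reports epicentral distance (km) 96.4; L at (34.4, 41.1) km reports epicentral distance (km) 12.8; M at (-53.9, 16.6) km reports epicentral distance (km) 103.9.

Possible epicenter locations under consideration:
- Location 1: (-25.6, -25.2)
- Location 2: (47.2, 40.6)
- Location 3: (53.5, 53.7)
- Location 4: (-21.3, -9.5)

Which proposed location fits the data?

For each candidate, compare |candidate − station| to the reported distance:
Location 1: residuals K 30.6, L 76.6, M 53.4 → max 76.6 km
Location 2: residuals K 0.0, L 0.0, M 0.0 → max 0.0 km
Location 3: residuals K 14.0, L 10.1, M 9.7 → max 14.0 km
Location 4: residuals K 25.5, L 62.5, M 62.1 → max 62.5 km
Only Location 2 has all residuals ≈ 0.

Location 2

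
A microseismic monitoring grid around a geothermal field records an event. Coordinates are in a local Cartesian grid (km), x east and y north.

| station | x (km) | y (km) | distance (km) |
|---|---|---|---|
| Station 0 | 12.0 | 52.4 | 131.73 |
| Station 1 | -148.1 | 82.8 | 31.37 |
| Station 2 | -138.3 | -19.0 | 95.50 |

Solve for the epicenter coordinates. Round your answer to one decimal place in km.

Circle about each station: (x − 12.0)² + (y − 52.4)² = 131.73²; (x + 148.1)² + (y − 82.8)² = 31.37²; (x + 138.3)² + (y + 19.0)² = 95.50².
Subtracting the Station 0 equation from the Station 1 and Station 2 equations removes the quadratic terms:
-320.2 x + 60.8 y = 42268.41
-300.6 x − 142.8 y = 24830.67
Solving the 2×2 system: x ≈ -117.9, y ≈ 74.3 km.

x ≈ -117.9 km, y ≈ 74.3 km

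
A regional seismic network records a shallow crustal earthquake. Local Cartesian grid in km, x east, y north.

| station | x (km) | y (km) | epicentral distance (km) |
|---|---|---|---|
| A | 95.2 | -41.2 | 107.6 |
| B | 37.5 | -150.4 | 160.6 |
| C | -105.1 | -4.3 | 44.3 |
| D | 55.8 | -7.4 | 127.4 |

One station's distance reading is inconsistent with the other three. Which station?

Solve using three stations at a time. Using B, C, D (subtract circle equations pairwise → linear system) gives (x, y) ≈ (-69.5, -30.6).
Distances from that point to each station vs reported:
  A: calculated 165.0 vs reported 107.6 → residual 57.4 km
  B: calculated 160.6 vs reported 160.6 → residual 0.0 km
  C: calculated 44.3 vs reported 44.3 → residual 0.0 km
  D: calculated 127.4 vs reported 127.4 → residual 0.0 km
B, C, D are mutually consistent (residuals ≈ 0); A is off by 57.4 km.

A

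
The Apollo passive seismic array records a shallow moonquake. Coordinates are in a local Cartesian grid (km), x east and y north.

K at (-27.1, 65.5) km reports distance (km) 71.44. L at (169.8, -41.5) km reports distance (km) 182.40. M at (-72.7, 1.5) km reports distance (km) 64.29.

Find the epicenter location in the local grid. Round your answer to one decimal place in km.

Circle about each station: (x + 27.1)² + (y − 65.5)² = 71.44²; (x − 169.8)² + (y + 41.5)² = 182.40²; (x + 72.7)² + (y − 1.5)² = 64.29².
Subtracting the K equation from the L and M equations removes the quadratic terms:
393.8 x − 214.0 y = -2636.46
-91.2 x − 128.0 y = 1233.35
Solving the 2×2 system: x ≈ -8.6, y ≈ -3.5 km.

(-8.6, -3.5)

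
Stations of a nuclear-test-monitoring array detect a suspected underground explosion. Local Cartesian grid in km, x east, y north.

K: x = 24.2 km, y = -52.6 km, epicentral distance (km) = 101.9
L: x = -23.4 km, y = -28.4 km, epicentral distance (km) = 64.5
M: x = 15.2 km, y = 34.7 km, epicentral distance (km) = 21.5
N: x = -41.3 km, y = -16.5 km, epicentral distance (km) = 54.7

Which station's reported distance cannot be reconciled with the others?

Solve using three stations at a time. Using K, L, N (subtract circle equations pairwise → linear system) gives (x, y) ≈ (-25.9, 36.3).
Distances from that point to each station vs reported:
  K: calculated 102.0 vs reported 101.9 → residual 0.1 km
  L: calculated 64.7 vs reported 64.5 → residual 0.2 km
  M: calculated 41.2 vs reported 21.5 → residual 19.7 km
  N: calculated 55.0 vs reported 54.7 → residual 0.3 km
K, L, N are mutually consistent (residuals ≈ 0); M is off by 19.7 km.

M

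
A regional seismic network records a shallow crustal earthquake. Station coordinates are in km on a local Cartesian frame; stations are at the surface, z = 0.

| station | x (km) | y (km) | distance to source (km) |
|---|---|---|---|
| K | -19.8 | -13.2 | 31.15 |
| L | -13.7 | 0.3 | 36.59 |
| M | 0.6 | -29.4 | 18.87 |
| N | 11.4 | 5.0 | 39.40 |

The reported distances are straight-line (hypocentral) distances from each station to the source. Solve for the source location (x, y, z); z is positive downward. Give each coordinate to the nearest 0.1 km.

x ≈ 0.3 km, y ≈ -27.8 km, depth ≈ 18.8 km

Each station gives a sphere (x−x_i)² + (y−y_i)² + z² = d_i² (stations at z=0).
Subtracting the K sphere from L and M: z² cancels, leaving linear equations in x and y:
12.2 x + 27.0 y = -747.01
40.8 x − 32.4 y = 912.69
Solving: x ≈ 0.294, y ≈ -27.800 km (keep extra digits for the depth step; rounded: 0.3, -27.8).
Then from the K sphere: z² = 31.15² − (x + 19.8)² − (y + 13.2)² with x = 0.294, y = -27.800, so z ≈ 18.799 ≈ 18.8 km.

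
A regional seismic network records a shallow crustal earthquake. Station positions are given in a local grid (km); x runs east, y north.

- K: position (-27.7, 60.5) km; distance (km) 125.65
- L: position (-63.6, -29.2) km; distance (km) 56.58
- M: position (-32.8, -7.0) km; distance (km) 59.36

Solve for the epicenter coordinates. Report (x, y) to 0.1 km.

Circle about each station: (x + 27.7)² + (y − 60.5)² = 125.65²; (x + 63.6)² + (y + 29.2)² = 56.58²; (x + 32.8)² + (y + 7.0)² = 59.36².
Subtracting pairs of circle equations eliminates x²+y² and gives linear equations (the radical axes):
-71.8 x − 179.4 y = 13056.69
-10.2 x − 135.0 y = 8961.61
Solving the 2×2 system: x ≈ -19.7, y ≈ -64.9 km.

(-19.7, -64.9)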